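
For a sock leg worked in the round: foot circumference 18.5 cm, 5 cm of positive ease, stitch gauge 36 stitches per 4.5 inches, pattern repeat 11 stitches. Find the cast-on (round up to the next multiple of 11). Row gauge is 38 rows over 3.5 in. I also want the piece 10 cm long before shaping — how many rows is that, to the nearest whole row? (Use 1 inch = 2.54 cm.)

Cast on 77 stitches; work 43 rows.

Finished = 18.5 + 5 = 23.5 cm.
23.5 cm × 1/2.54 = 9.25 inches.
36/4.5 = 8 sts per in; 9.25 × 8 = 74.02 sts.
Next multiple of 11 → 77.
10 cm = 3.94 inches; × 10.857 = 42.74 → 43 rows.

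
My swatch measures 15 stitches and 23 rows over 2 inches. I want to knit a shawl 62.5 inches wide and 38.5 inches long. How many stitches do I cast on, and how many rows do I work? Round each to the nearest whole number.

Stitch gauge = 15/2 = 7.5 sts/in; 62.5 × 7.5 = 468.75 → 469 sts.
Row gauge = 23/2 = 11.5 rows/in; 38.5 × 11.5 = 442.75 → 443 rows.

Cast on 469 stitches and work 443 rows.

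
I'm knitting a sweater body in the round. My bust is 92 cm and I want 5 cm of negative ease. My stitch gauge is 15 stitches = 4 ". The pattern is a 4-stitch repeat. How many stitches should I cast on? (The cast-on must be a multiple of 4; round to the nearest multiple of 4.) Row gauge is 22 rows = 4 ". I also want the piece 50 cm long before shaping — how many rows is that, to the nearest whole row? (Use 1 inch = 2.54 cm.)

Cast on 128 stitches; work 108 rows.

Finished = 92 − 5 = 87 cm.
87 cm × 1/2.54 = 34.25 inches.
15/4 = 3.75 sts per in; 34.25 × 3.75 = 128.44 sts.
Nearest multiple of 4 → 128.
50 cm = 19.69 inches; × 5.5 = 108.27 → 108 rows.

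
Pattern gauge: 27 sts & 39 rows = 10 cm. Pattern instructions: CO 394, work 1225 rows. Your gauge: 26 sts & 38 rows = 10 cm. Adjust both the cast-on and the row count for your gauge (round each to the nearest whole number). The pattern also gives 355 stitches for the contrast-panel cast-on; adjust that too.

Stitches: 394 × 26/27 = 379.41 → 379.
Rows: 1225 × 38/39 = 1193.59 → 1194.
contrast-panel cast-on: 355 × 26/27 = 341.85 → 342.

Cast on 379 stitches; work 1194 rows; contrast-panel cast-on 342 stitches.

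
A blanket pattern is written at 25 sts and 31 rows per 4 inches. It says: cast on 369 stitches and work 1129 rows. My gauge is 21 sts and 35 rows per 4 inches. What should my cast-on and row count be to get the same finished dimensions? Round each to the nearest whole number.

Stitches: 369 × 21/25 = 309.96 → 310.
Rows: 1129 × 35/31 = 1274.68 → 1275.

Cast on 310 stitches; work 1275 rows.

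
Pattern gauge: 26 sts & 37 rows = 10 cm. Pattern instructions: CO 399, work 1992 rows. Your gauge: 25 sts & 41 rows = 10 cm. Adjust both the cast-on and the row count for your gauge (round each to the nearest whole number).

Cast on 384 stitches; work 2207 rows.

Stitches: 399 × 25/26 = 383.65 → 384.
Rows: 1992 × 41/37 = 2207.35 → 2207.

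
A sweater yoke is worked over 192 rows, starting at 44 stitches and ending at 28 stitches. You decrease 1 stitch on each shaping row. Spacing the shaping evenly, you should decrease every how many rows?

Decrease every 12th row.

Stitches to remove: |28 − 44| = 16.
Shaping rows needed: 16 / 1 = 16.
192 rows / 16 = every 12 rows.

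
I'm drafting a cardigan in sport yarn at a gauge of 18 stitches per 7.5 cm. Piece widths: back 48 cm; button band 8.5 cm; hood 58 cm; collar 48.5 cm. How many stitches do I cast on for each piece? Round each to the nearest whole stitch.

back 115; button band 20; hood 139; collar 116.

Rate = 18/7.5 = 2.4 sts per cm.
back: 48 × 2.4 = 115.20 → 115.
button band: 8.5 × 2.4 = 20.40 → 20.
hood: 58 × 2.4 = 139.20 → 139.
collar: 48.5 × 2.4 = 116.40 → 116.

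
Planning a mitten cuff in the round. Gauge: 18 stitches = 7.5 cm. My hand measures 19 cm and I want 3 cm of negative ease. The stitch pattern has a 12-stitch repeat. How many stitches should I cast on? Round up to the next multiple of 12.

CO 48 sts.

Finished = 19 − 3 = 16 cm.
18 / 7.5 = 2.4 sts/cm.
16 × 2.4 = 38.40 sts.
Next multiple of 12: 48.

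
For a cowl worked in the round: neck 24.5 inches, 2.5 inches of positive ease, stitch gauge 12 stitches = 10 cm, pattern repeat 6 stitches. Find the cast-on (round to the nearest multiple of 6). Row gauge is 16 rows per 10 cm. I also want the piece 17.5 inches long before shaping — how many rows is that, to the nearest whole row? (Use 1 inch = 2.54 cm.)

Cast on 84 stitches; work 71 rows.

Finished = 24.5 + 2.5 = 27 inches.
27 inches × 2.54 = 68.58 cm.
12/10 = 1.2 sts per cm; 68.58 × 1.2 = 82.30 sts.
Nearest multiple of 6 → 84.
17.5 inches = 44.45 cm; × 1.6 = 71.12 → 71 rows.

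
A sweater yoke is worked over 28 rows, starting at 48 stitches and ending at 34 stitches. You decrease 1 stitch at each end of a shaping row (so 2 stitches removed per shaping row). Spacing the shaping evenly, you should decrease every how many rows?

Decrease every 4th row.

Stitches to remove: |34 − 48| = 14.
Shaping rows needed: 14 / 2 = 7.
28 rows / 7 = every 4 rows.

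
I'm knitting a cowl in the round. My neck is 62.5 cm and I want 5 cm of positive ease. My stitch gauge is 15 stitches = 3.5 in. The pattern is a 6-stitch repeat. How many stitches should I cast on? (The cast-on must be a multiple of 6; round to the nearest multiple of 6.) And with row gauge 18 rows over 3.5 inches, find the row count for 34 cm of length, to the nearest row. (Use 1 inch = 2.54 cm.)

Cast on 114 stitches; work 69 rows.

Finished = 62.5 + 5 = 67.5 cm.
67.5 cm × 1/2.54 = 26.57 inches.
15/3.5 = 4.286 sts per in; 26.57 × 4.286 = 113.89 sts.
Nearest multiple of 6 → 114.
34 cm = 13.39 inches; × 5.143 = 68.84 → 69 rows.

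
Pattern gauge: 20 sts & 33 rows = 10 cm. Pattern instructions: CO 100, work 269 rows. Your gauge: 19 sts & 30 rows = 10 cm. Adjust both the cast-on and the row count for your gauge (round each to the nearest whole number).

Stitches: 100 × 19/20 = 95.00 → 95.
Rows: 269 × 30/33 = 244.55 → 245.

Cast on 95 stitches; work 245 rows.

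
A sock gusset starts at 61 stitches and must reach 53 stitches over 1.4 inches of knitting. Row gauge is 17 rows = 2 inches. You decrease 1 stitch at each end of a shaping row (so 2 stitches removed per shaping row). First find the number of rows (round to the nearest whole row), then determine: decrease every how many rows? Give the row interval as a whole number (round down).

Decrease every 3rd row.

Rows = 1.4 × 8.5 = 11.9 → 12 rows.
Stitches to remove: 8 → 4 shaping rows (at 2 st each).
12 / 4 = 3.00 → every 3 rows.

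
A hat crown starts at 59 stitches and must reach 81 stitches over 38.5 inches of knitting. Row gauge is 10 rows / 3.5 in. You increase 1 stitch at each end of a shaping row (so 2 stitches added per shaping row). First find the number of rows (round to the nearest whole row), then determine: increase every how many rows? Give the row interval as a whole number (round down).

Rows = 38.5 × 2.857 = 110.0 → 110 rows.
Stitches to add: 22 → 11 shaping rows (at 2 st each).
110 / 11 = 10.00 → every 10 rows.

Increase every 10th row.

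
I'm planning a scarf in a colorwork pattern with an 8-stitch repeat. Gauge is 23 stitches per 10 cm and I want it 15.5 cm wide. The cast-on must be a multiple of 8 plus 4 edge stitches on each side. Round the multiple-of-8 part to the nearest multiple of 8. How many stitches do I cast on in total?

23 / 10 = 2.3 sts per cm.
15.5 × 2.3 = 35.65 sts.
Less 8 edge sts → 27.65 for the repeat.
Nearest multiple of 8: 24.
Add back 8 edge sts → 32.

Cast on 32 stitches.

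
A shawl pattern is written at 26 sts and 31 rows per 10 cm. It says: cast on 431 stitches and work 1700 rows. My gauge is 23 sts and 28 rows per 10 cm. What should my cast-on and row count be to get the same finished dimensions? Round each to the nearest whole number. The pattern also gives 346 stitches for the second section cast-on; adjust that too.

Stitches: 431 × 23/26 = 381.27 → 381.
Rows: 1700 × 28/31 = 1535.48 → 1535.
second section cast-on: 346 × 23/26 = 306.08 → 306.

Cast on 381 stitches; work 1535 rows; second section cast-on 306 stitches.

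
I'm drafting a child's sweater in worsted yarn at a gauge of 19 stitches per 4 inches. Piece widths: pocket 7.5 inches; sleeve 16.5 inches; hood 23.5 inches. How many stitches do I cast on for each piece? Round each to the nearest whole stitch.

Rate = 19/4 = 4.75 sts per in.
pocket: 7.5 × 4.75 = 35.62 → 36.
sleeve: 16.5 × 4.75 = 78.38 → 78.
hood: 23.5 × 4.75 = 111.62 → 112.

pocket 36; sleeve 78; hood 112.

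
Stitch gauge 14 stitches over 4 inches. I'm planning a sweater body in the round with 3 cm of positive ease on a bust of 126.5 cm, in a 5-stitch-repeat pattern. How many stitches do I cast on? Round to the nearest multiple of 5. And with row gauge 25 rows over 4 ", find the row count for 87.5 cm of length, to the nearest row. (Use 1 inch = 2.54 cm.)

Cast on 180 stitches; work 215 rows.

Finished = 126.5 + 3 = 129.5 cm.
129.5 cm × 1/2.54 = 50.98 inches.
14/4 = 3.5 sts per in; 50.98 × 3.5 = 178.44 sts.
Nearest multiple of 5 → 180.
87.5 cm = 34.45 inches; × 6.25 = 215.31 → 215 rows.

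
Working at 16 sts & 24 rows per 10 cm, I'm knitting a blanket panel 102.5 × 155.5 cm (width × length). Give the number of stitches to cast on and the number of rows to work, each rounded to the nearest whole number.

Stitch gauge = 16/10 = 1.6 sts/cm; 102.5 × 1.6 = 164.00 → 164 sts.
Row gauge = 24/10 = 2.4 rows/cm; 155.5 × 2.4 = 373.20 → 373 rows.

Cast on 164 stitches and work 373 rows.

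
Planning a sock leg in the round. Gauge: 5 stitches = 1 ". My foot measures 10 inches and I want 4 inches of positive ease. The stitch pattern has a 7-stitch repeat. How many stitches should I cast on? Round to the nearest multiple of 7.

CO 70 sts.

Finished = 10 + 4 = 14 inches.
5 / 1 = 5 sts/in.
14 × 5 = 70.00 sts.
Nearest multiple of 7: 70.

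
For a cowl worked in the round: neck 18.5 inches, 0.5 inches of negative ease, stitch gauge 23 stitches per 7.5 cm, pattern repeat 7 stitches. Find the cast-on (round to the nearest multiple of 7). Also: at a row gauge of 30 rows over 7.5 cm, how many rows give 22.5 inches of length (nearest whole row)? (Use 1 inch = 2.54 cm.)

Cast on 140 stitches; work 229 rows.

Finished = 18.5 − 0.5 = 18 inches.
18 inches × 2.54 = 45.72 cm.
23/7.5 = 3.067 sts per cm; 45.72 × 3.067 = 140.21 sts.
Nearest multiple of 7 → 140.
22.5 inches = 57.15 cm; × 4 = 228.60 → 229 rows.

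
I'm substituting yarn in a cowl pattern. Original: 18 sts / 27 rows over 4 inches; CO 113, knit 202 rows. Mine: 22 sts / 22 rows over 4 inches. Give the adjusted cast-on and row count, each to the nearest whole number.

Stitches: 113 × 22/18 = 138.11 → 138.
Rows: 202 × 22/27 = 164.59 → 165.

Cast on 138 stitches; work 165 rows.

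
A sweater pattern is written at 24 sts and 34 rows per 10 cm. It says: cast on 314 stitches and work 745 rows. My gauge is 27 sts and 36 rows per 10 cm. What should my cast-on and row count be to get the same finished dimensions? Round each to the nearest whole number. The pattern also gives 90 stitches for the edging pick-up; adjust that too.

Cast on 353 stitches; work 789 rows; edging pick-up 101 stitches.

Stitches: 314 × 27/24 = 353.25 → 353.
Rows: 745 × 36/34 = 788.82 → 789.
edging pick-up: 90 × 27/24 = 101.25 → 101.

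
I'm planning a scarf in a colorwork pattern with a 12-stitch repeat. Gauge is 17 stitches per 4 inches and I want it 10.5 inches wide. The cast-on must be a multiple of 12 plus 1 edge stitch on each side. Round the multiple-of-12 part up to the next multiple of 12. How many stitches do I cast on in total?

Cast on 50 stitches.

17 / 4 = 4.25 sts per inch.
10.5 × 4.25 = 44.62 sts.
Less 2 edge sts → 42.62 for the repeat.
Next multiple of 12: 48.
Add back 2 edge sts → 50.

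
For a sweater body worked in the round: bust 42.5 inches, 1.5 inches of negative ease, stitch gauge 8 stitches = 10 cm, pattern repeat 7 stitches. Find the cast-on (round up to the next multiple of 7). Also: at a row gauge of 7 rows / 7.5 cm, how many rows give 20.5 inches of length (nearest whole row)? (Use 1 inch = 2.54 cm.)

Cast on 84 stitches; work 49 rows.

Finished = 42.5 − 1.5 = 41 inches.
41 inches × 2.54 = 104.14 cm.
8/10 = 0.8 sts per cm; 104.14 × 0.8 = 83.31 sts.
Next multiple of 7 → 84.
20.5 inches = 52.07 cm; × 0.933 = 48.60 → 49 rows.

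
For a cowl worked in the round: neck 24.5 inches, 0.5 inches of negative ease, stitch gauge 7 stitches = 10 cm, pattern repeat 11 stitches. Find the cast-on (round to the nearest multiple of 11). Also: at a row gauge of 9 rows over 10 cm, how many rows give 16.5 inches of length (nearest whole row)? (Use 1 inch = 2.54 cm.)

Cast on 44 stitches; work 38 rows.

Finished = 24.5 − 0.5 = 24 inches.
24 inches × 2.54 = 60.96 cm.
7/10 = 0.7 sts per cm; 60.96 × 0.7 = 42.67 sts.
Nearest multiple of 11 → 44.
16.5 inches = 41.91 cm; × 0.9 = 37.72 → 38 rows.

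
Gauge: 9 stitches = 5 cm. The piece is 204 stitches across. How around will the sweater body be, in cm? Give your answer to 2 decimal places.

9 stitches / 5 cm = 1.8 stitches per cm.
204 / 1.8 = 113.333 cm.

113.33 cm.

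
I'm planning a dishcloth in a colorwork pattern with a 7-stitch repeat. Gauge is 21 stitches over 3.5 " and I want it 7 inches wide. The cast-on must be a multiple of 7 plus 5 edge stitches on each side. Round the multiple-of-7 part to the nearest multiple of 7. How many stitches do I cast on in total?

21 / 3.5 = 6 sts per inch.
7 × 6 = 42.00 sts.
Less 10 edge sts → 32.00 for the repeat.
Nearest multiple of 7: 35.
Add back 10 edge sts → 45.

45 stitches.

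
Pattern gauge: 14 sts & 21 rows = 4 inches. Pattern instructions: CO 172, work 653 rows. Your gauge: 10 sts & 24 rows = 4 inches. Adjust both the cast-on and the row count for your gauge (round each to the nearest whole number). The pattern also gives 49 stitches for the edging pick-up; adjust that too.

Cast on 123 stitches; work 746 rows; edging pick-up 35 stitches.

Stitches: 172 × 10/14 = 122.86 → 123.
Rows: 653 × 24/21 = 746.29 → 746.
edging pick-up: 49 × 10/14 = 35.00 → 35.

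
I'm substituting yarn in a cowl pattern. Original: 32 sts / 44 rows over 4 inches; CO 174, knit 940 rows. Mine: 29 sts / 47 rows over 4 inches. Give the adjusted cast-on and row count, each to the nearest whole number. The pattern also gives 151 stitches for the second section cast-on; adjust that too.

Stitches: 174 × 29/32 = 157.69 → 158.
Rows: 940 × 47/44 = 1004.09 → 1004.
second section cast-on: 151 × 29/32 = 136.84 → 137.

Cast on 158 stitches; work 1004 rows; second section cast-on 137 stitches.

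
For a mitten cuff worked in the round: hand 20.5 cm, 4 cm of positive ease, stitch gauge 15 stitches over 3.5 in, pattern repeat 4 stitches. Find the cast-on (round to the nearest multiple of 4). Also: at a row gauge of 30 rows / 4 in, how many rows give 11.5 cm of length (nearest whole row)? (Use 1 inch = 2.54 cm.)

Finished = 20.5 + 4 = 24.5 cm.
24.5 cm × 1/2.54 = 9.65 inches.
15/3.5 = 4.286 sts per in; 9.65 × 4.286 = 41.34 sts.
Nearest multiple of 4 → 40.
11.5 cm = 4.53 inches; × 7.5 = 33.96 → 34 rows.

Cast on 40 stitches; work 34 rows.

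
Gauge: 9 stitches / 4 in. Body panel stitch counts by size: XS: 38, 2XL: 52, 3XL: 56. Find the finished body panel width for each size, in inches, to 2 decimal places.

9/4 = 2.25 sts per in.
XS: 38 / 2.25 = 16.889 → 16.89 in.
2XL: 52 / 2.25 = 23.111 → 23.11 in.
3XL: 56 / 2.25 = 24.889 → 24.89 in.

XS 16.89 inches; 2XL 23.11 inches; 3XL 24.89 inches.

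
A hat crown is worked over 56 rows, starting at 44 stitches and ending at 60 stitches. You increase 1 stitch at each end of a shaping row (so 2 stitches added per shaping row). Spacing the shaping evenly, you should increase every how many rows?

Stitches to add: |60 − 44| = 16.
Shaping rows needed: 16 / 2 = 8.
56 rows / 8 = every 7 rows.

Increase every 7th row.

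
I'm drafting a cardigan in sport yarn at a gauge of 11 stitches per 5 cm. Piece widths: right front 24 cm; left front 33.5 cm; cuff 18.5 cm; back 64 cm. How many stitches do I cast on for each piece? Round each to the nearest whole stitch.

Rate = 11/5 = 2.2 sts per cm.
right front: 24 × 2.2 = 52.80 → 53.
left front: 33.5 × 2.2 = 73.70 → 74.
cuff: 18.5 × 2.2 = 40.70 → 41.
back: 64 × 2.2 = 140.80 → 141.

right front 53; left front 74; cuff 41; back 141.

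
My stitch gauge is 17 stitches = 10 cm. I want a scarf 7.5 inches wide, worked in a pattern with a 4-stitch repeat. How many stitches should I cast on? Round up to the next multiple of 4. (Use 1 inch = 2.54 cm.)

CO 36 sts.

7.5 in = 7.5 × 2.54 = 19.05 cm.
17 / 10 = 1.7 sts/cm.
19.05 × 1.7 = 32.38 sts.
→ 36.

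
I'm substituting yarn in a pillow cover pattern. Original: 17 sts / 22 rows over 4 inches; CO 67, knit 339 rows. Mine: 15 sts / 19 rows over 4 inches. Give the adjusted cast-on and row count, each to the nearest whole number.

Cast on 59 stitches; work 293 rows.

Stitches: 67 × 15/17 = 59.12 → 59.
Rows: 339 × 19/22 = 292.77 → 293.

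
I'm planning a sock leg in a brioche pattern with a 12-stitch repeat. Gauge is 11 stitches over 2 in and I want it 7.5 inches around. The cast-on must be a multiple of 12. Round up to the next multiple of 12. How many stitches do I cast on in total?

11 / 2 = 5.5 sts per inch.
7.5 × 5.5 = 41.25 sts.
Next multiple of 12: 48.

48 stitches.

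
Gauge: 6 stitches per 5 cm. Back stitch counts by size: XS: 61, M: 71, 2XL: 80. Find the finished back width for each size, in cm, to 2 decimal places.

6/5 = 1.2 sts per cm.
XS: 61 / 1.2 = 50.833 → 50.83 cm.
M: 71 / 1.2 = 59.167 → 59.17 cm.
2XL: 80 / 1.2 = 66.667 → 66.67 cm.

XS 50.83 cm; M 59.17 cm; 2XL 66.67 cm.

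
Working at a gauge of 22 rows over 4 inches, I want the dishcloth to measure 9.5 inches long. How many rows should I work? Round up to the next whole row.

22 rows / 4 in = 5.5 rows per inch.
9.5 × 5.5 = 52.25 rows.
Round up → 53.

Work 53 rows.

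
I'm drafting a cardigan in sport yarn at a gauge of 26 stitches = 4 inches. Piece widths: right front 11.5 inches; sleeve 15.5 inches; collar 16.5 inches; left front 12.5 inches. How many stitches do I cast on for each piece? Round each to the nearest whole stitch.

Rate = 26/4 = 6.5 sts per in.
right front: 11.5 × 6.5 = 74.75 → 75.
sleeve: 15.5 × 6.5 = 100.75 → 101.
collar: 16.5 × 6.5 = 107.25 → 107.
left front: 12.5 × 6.5 = 81.25 → 81.

right front 75; sleeve 101; collar 107; left front 81.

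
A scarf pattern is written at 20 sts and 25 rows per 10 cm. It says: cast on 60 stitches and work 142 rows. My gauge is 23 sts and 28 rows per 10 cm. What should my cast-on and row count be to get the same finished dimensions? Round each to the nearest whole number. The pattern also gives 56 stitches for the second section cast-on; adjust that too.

Cast on 69 stitches; work 159 rows; second section cast-on 64 stitches.

Stitches: 60 × 23/20 = 69.00 → 69.
Rows: 142 × 28/25 = 159.04 → 159.
second section cast-on: 56 × 23/20 = 64.40 → 64.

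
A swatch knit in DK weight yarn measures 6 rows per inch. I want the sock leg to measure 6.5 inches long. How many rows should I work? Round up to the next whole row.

6 rows / 1 in = 6 rows per inch.
6.5 × 6 = 39.00 rows.

39 rows.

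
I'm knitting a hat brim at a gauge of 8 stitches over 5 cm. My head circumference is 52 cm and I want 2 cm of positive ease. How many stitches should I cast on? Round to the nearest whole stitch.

Finished = 52 + 2 = 54 cm.
8 / 5 = 1.6 sts per cm.
54.00 × 1.6 = 86.40 sts.
→ 86 sts.

86 stitches.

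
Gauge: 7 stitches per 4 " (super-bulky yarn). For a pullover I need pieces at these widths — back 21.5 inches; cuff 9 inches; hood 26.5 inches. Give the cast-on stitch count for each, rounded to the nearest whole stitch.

back 38; cuff 16; hood 46.

Rate = 7/4 = 1.75 sts per in.
back: 21.5 × 1.75 = 37.62 → 38.
cuff: 9 × 1.75 = 15.75 → 16.
hood: 26.5 × 1.75 = 46.38 → 46.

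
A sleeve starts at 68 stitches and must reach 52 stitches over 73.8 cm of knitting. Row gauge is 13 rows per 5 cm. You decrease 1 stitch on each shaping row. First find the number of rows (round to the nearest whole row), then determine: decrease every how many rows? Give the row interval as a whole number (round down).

Decrease every 12th row.

Rows = 73.8 × 2.6 = 191.9 → 192 rows.
Stitches to remove: 16 → 16 shaping rows (at 1 st each).
192 / 16 = 12.00 → every 12 rows.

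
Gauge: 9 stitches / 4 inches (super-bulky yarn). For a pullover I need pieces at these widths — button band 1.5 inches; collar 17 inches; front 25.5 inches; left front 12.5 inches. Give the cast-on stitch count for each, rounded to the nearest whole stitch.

Rate = 9/4 = 2.25 sts per in.
button band: 1.5 × 2.25 = 3.38 → 3.
collar: 17 × 2.25 = 38.25 → 38.
front: 25.5 × 2.25 = 57.38 → 57.
left front: 12.5 × 2.25 = 28.12 → 28.

button band 3; collar 38; front 57; left front 28.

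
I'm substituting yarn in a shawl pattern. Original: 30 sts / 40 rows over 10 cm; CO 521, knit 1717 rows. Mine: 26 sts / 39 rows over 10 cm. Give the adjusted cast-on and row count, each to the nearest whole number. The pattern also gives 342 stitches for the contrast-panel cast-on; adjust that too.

Stitches: 521 × 26/30 = 451.53 → 452.
Rows: 1717 × 39/40 = 1674.08 → 1674.
contrast-panel cast-on: 342 × 26/30 = 296.40 → 296.

Cast on 452 stitches; work 1674 rows; contrast-panel cast-on 296 stitches.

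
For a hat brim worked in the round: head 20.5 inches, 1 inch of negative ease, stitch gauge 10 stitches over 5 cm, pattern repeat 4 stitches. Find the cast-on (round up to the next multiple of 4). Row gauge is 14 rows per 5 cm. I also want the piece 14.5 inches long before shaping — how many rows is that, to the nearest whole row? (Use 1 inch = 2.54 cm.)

Finished = 20.5 − 1 = 19.5 inches.
19.5 inches × 2.54 = 49.53 cm.
10/5 = 2 sts per cm; 49.53 × 2 = 99.06 sts.
Next multiple of 4 → 100.
14.5 inches = 36.83 cm; × 2.8 = 103.12 → 103 rows.

Cast on 100 stitches; work 103 rows.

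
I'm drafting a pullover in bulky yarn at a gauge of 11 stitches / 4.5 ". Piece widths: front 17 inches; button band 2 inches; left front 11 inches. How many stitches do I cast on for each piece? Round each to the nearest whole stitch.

Rate = 11/4.5 = 2.444 sts per in.
front: 17 × 2.444 = 41.56 → 42.
button band: 2 × 2.444 = 4.89 → 5.
left front: 11 × 2.444 = 26.89 → 27.

front 42; button band 5; left front 27.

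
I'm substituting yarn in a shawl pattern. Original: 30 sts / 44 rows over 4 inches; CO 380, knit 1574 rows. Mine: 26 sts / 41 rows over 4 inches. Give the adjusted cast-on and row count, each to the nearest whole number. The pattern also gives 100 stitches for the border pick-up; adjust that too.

Cast on 329 stitches; work 1467 rows; border pick-up 87 stitches.

Stitches: 380 × 26/30 = 329.33 → 329.
Rows: 1574 × 41/44 = 1466.68 → 1467.
border pick-up: 100 × 26/30 = 86.67 → 87.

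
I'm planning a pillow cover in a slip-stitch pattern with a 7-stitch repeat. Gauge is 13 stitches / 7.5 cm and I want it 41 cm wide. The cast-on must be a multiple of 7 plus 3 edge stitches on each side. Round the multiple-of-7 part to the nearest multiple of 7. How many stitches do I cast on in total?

13 / 7.5 = 1.733 sts per cm.
41 × 1.733 = 71.07 sts.
Less 6 edge sts → 65.07 for the repeat.
Nearest multiple of 7: 63.
Add back 6 edge sts → 69.

CO 69 sts.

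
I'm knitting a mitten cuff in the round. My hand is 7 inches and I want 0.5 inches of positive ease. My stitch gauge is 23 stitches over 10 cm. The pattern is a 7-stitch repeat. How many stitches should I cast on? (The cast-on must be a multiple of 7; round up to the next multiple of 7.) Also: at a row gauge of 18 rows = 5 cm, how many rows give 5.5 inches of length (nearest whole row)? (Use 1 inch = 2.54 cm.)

Cast on 49 stitches; work 50 rows.

Finished = 7 + 0.5 = 7.5 inches.
7.5 inches × 2.54 = 19.05 cm.
23/10 = 2.3 sts per cm; 19.05 × 2.3 = 43.81 sts.
Next multiple of 7 → 49.
5.5 inches = 13.97 cm; × 3.6 = 50.29 → 50 rows.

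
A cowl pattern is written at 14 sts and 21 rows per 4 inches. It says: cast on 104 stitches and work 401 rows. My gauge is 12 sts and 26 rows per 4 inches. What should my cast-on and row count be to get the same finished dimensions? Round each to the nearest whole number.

Cast on 89 stitches; work 496 rows.

Stitches: 104 × 12/14 = 89.14 → 89.
Rows: 401 × 26/21 = 496.48 → 496.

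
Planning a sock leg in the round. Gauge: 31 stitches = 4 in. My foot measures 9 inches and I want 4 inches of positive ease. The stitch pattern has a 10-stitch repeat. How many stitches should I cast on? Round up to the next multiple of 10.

110 stitches.

Finished = 9 + 4 = 13 inches.
31 / 4 = 7.75 sts/in.
13 × 7.75 = 100.75 sts.
Next multiple of 10: 110.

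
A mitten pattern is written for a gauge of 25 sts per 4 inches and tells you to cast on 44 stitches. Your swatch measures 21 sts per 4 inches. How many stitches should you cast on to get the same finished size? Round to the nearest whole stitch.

Scale factor = 21 / 25 = 0.840.
44 × 21 / 25 = 36.96 sts.
→ 37 sts.

Cast on 37 stitches.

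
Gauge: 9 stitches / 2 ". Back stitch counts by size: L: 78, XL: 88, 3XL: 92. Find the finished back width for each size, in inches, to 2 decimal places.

9/2 = 4.5 sts per in.
L: 78 / 4.5 = 17.333 → 17.33 in.
XL: 88 / 4.5 = 19.556 → 19.56 in.
3XL: 92 / 4.5 = 20.444 → 20.44 in.

L 17.33 inches; XL 19.56 inches; 3XL 20.44 inches.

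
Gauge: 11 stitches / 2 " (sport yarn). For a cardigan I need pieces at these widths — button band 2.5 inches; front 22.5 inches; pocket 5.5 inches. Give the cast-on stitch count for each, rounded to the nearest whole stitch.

Rate = 11/2 = 5.5 sts per in.
button band: 2.5 × 5.5 = 13.75 → 14.
front: 22.5 × 5.5 = 123.75 → 124.
pocket: 5.5 × 5.5 = 30.25 → 30.

button band 14; front 124; pocket 30.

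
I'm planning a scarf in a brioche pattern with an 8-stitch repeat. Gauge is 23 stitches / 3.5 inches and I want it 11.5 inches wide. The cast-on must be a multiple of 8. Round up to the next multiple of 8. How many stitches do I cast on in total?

CO 80 sts.

23 / 3.5 = 6.571 sts per inch.
11.5 × 6.571 = 75.57 sts.
Next multiple of 8: 80.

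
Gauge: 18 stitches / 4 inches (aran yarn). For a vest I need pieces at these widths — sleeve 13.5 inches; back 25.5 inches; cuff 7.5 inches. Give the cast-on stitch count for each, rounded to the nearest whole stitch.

sleeve 61; back 115; cuff 34.

Rate = 18/4 = 4.5 sts per in.
sleeve: 13.5 × 4.5 = 60.75 → 61.
back: 25.5 × 4.5 = 114.75 → 115.
cuff: 7.5 × 4.5 = 33.75 → 34.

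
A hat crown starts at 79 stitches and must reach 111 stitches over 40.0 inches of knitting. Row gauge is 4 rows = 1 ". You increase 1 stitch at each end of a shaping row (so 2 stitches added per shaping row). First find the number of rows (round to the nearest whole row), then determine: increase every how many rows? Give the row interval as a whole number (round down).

Increase every 10th row.

Rows = 40.0 × 4 = 160.0 → 160 rows.
Stitches to add: 32 → 16 shaping rows (at 2 st each).
160 / 16 = 10.00 → every 10 rows.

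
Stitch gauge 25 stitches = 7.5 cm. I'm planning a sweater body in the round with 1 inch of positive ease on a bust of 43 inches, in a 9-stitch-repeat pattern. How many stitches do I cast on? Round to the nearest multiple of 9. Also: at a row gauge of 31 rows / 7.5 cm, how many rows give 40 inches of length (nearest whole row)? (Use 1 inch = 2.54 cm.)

Finished = 43 + 1 = 44 inches.
44 inches × 2.54 = 111.76 cm.
25/7.5 = 3.333 sts per cm; 111.76 × 3.333 = 372.53 sts.
Nearest multiple of 9 → 369.
40 inches = 101.60 cm; × 4.133 = 419.95 → 420 rows.

Cast on 369 stitches; work 420 rows.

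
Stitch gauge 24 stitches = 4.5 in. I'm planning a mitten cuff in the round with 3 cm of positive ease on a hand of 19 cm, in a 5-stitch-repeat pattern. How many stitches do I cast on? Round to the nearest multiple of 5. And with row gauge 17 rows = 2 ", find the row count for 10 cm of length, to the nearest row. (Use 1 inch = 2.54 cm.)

Cast on 45 stitches; work 33 rows.

Finished = 19 + 3 = 22 cm.
22 cm × 1/2.54 = 8.66 inches.
24/4.5 = 5.333 sts per in; 8.66 × 5.333 = 46.19 sts.
Nearest multiple of 5 → 45.
10 cm = 3.94 inches; × 8.5 = 33.46 → 33 rows.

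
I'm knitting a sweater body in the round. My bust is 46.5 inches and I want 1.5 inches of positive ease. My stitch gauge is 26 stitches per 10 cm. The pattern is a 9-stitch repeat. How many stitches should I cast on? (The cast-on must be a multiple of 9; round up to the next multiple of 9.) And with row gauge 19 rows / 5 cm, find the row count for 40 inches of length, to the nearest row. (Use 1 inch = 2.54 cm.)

Finished = 46.5 + 1.5 = 48 inches.
48 inches × 2.54 = 121.92 cm.
26/10 = 2.6 sts per cm; 121.92 × 2.6 = 316.99 sts.
Next multiple of 9 → 324.
40 inches = 101.60 cm; × 3.8 = 386.08 → 386 rows.

Cast on 324 stitches; work 386 rows.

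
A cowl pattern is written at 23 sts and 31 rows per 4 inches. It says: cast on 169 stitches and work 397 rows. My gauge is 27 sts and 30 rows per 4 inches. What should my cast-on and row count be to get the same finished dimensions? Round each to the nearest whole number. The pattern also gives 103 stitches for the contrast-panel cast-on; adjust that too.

Stitches: 169 × 27/23 = 198.39 → 198.
Rows: 397 × 30/31 = 384.19 → 384.
contrast-panel cast-on: 103 × 27/23 = 120.91 → 121.

Cast on 198 stitches; work 384 rows; contrast-panel cast-on 121 stitches.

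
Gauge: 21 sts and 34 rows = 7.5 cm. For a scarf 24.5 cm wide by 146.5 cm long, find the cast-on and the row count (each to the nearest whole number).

Cast on 69 stitches and work 664 rows.

Stitch gauge = 21/7.5 = 2.8 sts/cm; 24.5 × 2.8 = 68.60 → 69 sts.
Row gauge = 34/7.5 = 4.533 rows/cm; 146.5 × 4.533 = 664.13 → 664 rows.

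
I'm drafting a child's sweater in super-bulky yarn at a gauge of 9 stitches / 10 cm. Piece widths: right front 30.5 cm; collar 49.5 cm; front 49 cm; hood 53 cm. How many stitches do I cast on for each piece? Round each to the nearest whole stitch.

right front 27; collar 45; front 44; hood 48.

Rate = 9/10 = 0.9 sts per cm.
right front: 30.5 × 0.9 = 27.45 → 27.
collar: 49.5 × 0.9 = 44.55 → 45.
front: 49 × 0.9 = 44.10 → 44.
hood: 53 × 0.9 = 47.70 → 48.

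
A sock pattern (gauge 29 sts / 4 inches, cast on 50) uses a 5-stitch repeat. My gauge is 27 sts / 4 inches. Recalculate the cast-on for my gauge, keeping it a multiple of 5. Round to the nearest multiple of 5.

50 × 27 / 29 = 46.55.
Nearest multiple of 5: 45.

45 stitches.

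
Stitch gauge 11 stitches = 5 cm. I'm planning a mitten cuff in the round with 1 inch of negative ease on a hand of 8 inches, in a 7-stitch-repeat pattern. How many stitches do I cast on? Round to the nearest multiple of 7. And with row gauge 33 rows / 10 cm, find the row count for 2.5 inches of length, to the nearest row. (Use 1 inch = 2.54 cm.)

Finished = 8 − 1 = 7 inches.
7 inches × 2.54 = 17.78 cm.
11/5 = 2.2 sts per cm; 17.78 × 2.2 = 39.12 sts.
Nearest multiple of 7 → 42.
2.5 inches = 6.35 cm; × 3.3 = 20.95 → 21 rows.

Cast on 42 stitches; work 21 rows.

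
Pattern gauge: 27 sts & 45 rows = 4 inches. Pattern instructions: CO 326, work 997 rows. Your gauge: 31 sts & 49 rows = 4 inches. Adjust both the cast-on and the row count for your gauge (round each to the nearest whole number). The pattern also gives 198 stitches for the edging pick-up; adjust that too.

Stitches: 326 × 31/27 = 374.30 → 374.
Rows: 997 × 49/45 = 1085.62 → 1086.
edging pick-up: 198 × 31/27 = 227.33 → 227.

Cast on 374 stitches; work 1086 rows; edging pick-up 227 stitches.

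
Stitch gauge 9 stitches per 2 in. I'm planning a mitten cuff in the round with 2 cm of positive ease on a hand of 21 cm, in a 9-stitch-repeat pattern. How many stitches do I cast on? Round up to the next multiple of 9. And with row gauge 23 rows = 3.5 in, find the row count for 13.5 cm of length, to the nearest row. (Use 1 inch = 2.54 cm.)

Finished = 21 + 2 = 23 cm.
23 cm × 1/2.54 = 9.06 inches.
9/2 = 4.5 sts per in; 9.06 × 4.5 = 40.75 sts.
Next multiple of 9 → 45.
13.5 cm = 5.31 inches; × 6.571 = 34.93 → 35 rows.

Cast on 45 stitches; work 35 rows.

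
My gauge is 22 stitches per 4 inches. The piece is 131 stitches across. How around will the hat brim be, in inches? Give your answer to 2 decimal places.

22 stitches / 4 inch = 5.5 stitches per inch.
131 / 5.5 = 23.818 inches.

23.82 inches.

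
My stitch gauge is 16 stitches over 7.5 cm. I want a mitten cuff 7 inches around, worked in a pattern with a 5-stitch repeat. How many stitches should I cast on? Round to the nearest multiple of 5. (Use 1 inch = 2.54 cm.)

7 in = 7 × 2.54 = 17.78 cm.
16 / 7.5 = 2.133 sts/cm.
17.78 × 2.133 = 37.93 sts.
→ 40.

CO 40 sts.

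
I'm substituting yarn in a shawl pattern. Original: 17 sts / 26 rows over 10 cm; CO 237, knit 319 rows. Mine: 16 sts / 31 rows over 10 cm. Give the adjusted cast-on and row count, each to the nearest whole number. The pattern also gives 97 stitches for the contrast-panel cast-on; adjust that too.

Cast on 223 stitches; work 380 rows; contrast-panel cast-on 91 stitches.

Stitches: 237 × 16/17 = 223.06 → 223.
Rows: 319 × 31/26 = 380.35 → 380.
contrast-panel cast-on: 97 × 16/17 = 91.29 → 91.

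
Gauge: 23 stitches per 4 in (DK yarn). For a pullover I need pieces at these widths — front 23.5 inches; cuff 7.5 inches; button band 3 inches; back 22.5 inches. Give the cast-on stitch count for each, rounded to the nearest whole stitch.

Rate = 23/4 = 5.75 sts per in.
front: 23.5 × 5.75 = 135.12 → 135.
cuff: 7.5 × 5.75 = 43.12 → 43.
button band: 3 × 5.75 = 17.25 → 17.
back: 22.5 × 5.75 = 129.38 → 129.

front 135; cuff 43; button band 17; back 129.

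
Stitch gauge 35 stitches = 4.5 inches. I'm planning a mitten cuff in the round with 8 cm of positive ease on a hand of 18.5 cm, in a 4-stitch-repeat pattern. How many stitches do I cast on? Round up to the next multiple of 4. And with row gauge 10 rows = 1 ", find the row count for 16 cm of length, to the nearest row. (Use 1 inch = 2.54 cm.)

Finished = 18.5 + 8 = 26.5 cm.
26.5 cm × 1/2.54 = 10.43 inches.
35/4.5 = 7.778 sts per in; 10.43 × 7.778 = 81.15 sts.
Next multiple of 4 → 84.
16 cm = 6.30 inches; × 10 = 62.99 → 63 rows.

Cast on 84 stitches; work 63 rows.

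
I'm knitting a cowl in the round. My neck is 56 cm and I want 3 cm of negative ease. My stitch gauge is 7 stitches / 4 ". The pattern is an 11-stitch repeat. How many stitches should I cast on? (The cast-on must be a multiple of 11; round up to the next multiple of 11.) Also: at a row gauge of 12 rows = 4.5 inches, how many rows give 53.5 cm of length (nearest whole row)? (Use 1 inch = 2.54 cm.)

Finished = 56 − 3 = 53 cm.
53 cm × 1/2.54 = 20.87 inches.
7/4 = 1.75 sts per in; 20.87 × 1.75 = 36.52 sts.
Next multiple of 11 → 44.
53.5 cm = 21.06 inches; × 2.667 = 56.17 → 56 rows.

Cast on 44 stitches; work 56 rows.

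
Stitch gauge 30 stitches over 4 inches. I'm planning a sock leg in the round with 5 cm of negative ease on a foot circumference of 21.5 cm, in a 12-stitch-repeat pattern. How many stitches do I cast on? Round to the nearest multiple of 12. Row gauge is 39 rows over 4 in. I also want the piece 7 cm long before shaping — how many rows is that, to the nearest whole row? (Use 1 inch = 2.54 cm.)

Cast on 48 stitches; work 27 rows.

Finished = 21.5 − 5 = 16.5 cm.
16.5 cm × 1/2.54 = 6.50 inches.
30/4 = 7.5 sts per in; 6.50 × 7.5 = 48.72 sts.
Nearest multiple of 12 → 48.
7 cm = 2.76 inches; × 9.75 = 26.87 → 27 rows.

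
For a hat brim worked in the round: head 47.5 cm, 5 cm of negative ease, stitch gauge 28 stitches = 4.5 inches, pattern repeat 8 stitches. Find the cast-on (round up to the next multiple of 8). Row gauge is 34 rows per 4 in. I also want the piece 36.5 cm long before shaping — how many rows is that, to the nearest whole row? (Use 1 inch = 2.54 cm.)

Cast on 112 stitches; work 122 rows.

Finished = 47.5 − 5 = 42.5 cm.
42.5 cm × 1/2.54 = 16.73 inches.
28/4.5 = 6.222 sts per in; 16.73 × 6.222 = 104.11 sts.
Next multiple of 8 → 112.
36.5 cm = 14.37 inches; × 8.5 = 122.15 → 122 rows.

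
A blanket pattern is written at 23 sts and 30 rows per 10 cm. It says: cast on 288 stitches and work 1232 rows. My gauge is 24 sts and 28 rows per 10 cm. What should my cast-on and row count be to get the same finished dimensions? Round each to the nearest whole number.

Stitches: 288 × 24/23 = 300.52 → 301.
Rows: 1232 × 28/30 = 1149.87 → 1150.

Cast on 301 stitches; work 1150 rows.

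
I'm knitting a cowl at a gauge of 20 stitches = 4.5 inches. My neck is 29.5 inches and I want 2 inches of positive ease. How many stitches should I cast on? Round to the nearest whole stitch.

Finished = 29.5 + 2 = 31.5 in.
20 / 4.5 = 4.444 sts per inch.
31.50 × 4.444 = 140.00 sts.

CO 140 sts.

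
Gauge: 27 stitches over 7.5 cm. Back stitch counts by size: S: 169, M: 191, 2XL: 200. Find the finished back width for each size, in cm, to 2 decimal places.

S 46.94 cm; M 53.06 cm; 2XL 55.56 cm.

27/7.5 = 3.6 sts per cm.
S: 169 / 3.6 = 46.944 → 46.94 cm.
M: 191 / 3.6 = 53.056 → 53.06 cm.
2XL: 200 / 3.6 = 55.556 → 55.56 cm.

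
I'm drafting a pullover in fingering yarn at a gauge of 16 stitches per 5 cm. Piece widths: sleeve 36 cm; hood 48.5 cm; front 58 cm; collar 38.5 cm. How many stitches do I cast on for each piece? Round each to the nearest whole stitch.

sleeve 115; hood 155; front 186; collar 123.

Rate = 16/5 = 3.2 sts per cm.
sleeve: 36 × 3.2 = 115.20 → 115.
hood: 48.5 × 3.2 = 155.20 → 155.
front: 58 × 3.2 = 185.60 → 186.
collar: 38.5 × 3.2 = 123.20 → 123.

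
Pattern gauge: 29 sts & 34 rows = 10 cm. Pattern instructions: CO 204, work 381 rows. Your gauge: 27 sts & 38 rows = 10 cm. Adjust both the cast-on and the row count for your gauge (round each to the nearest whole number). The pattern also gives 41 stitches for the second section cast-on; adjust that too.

Cast on 190 stitches; work 426 rows; second section cast-on 38 stitches.

Stitches: 204 × 27/29 = 189.93 → 190.
Rows: 381 × 38/34 = 425.82 → 426.
second section cast-on: 41 × 27/29 = 38.17 → 38.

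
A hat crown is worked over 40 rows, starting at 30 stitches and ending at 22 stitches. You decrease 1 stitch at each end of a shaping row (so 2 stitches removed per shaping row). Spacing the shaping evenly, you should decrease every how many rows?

Stitches to remove: |22 − 30| = 8.
Shaping rows needed: 8 / 2 = 4.
40 rows / 4 = every 10 rows.

Decrease every 10th row.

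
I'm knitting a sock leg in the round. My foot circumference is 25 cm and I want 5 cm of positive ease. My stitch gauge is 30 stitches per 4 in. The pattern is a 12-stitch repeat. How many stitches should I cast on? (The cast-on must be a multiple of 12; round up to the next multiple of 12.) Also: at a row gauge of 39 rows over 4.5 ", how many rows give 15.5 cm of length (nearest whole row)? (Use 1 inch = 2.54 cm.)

Finished = 25 + 5 = 30 cm.
30 cm × 1/2.54 = 11.81 inches.
30/4 = 7.5 sts per in; 11.81 × 7.5 = 88.58 sts.
Next multiple of 12 → 96.
15.5 cm = 6.10 inches; × 8.667 = 52.89 → 53 rows.

Cast on 96 stitches; work 53 rows.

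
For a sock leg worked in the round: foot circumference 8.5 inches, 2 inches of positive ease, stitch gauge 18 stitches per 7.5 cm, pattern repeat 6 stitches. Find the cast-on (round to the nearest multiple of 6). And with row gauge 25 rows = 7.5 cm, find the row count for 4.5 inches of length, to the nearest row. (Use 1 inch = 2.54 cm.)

Cast on 66 stitches; work 38 rows.

Finished = 8.5 + 2 = 10.5 inches.
10.5 inches × 2.54 = 26.67 cm.
18/7.5 = 2.4 sts per cm; 26.67 × 2.4 = 64.01 sts.
Nearest multiple of 6 → 66.
4.5 inches = 11.43 cm; × 3.333 = 38.10 → 38 rows.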